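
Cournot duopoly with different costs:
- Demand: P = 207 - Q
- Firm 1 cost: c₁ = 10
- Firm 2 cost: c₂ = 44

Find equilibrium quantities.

q₁* = 77.0, q₂* = 43.0

Work:
Reaction: q₁ = (207 - 10 - q₂)/2
Reaction: q₂ = (207 - 44 - q₁)/2
Solve simultaneously:
q₁* = (207 - 2×10 + 44)/3 = 77.0
q₂* = (207 - 2×44 + 10)/3 = 43.0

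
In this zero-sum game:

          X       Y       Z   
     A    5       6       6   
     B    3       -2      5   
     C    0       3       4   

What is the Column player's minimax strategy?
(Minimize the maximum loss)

Column should play X, value = 5

Work:
Column player minimizes Row's maximum payoff:
Column X: max payoff to Row = 5
Column Y: max payoff to Row = 6
Column Z: max payoff to Row = 6
Minimum is 5, achieved by column X.
Minimax strategy: X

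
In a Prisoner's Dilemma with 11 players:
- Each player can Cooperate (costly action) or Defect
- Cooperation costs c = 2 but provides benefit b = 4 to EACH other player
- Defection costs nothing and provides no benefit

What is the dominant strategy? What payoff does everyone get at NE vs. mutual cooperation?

Dominant: Defect; NE payoff = 0; Coop payoff = 38

Work:
Defect dominates (saves cost c = 2, benefit to others is external)
NE: All defect → everyone gets 0
If all cooperate: each receives (10)×4 - 2 = 38
Social dilemma: 38 > 0 but NE gives 0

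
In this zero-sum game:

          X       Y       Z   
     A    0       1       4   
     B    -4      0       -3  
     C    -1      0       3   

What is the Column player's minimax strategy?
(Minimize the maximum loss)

Column should play X, value = 0

Work:
Column player minimizes Row's maximum payoff:
Column X: max payoff to Row = 0
Column Y: max payoff to Row = 1
Column Z: max payoff to Row = 4
Minimum is 0, achieved by column X.
Minimax strategy: X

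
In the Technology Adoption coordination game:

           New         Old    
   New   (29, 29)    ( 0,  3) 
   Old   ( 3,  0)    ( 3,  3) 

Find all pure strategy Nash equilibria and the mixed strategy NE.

Pure NE: (New, New) and (Old, Old); Mixed NE: p = 0.1034, q = 0.1034

Work:
Check pure NE:
(New, New): (29, 29) - no unilateral deviation beneficial
(Old, Old): (3, 3) - no unilateral deviation beneficial
Mixed NE: P1 plays New with p = 0.1034, P2 plays New with q = 0.1034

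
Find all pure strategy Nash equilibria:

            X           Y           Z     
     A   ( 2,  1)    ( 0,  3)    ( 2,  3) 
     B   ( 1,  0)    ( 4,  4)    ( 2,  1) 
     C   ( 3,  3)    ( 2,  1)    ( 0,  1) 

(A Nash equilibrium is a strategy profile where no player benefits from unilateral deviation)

Nash equilibrium: (A, Z), (B, Y), (C, X)

Work:
Best responses:
  P1 vs X: payoffs [2, 1, 3] → best response C (payoff 3)
  P1 vs Y: payoffs [0, 4, 2] → best response B (payoff 4)
  P1 vs Z: payoffs [2, 2, 0] → best response A/B (payoff 2)
  P2 vs A: payoffs [1, 3, 3] → best response Y/Z (payoff 3)
  P2 vs B: payoffs [0, 4, 1] → best response Y (payoff 4)
  P2 vs C: payoffs [3, 1, 1] → best response X (payoff 3)
Mutual best responses: (A,Z), (B,Y), (C,X) → Nash equilibria.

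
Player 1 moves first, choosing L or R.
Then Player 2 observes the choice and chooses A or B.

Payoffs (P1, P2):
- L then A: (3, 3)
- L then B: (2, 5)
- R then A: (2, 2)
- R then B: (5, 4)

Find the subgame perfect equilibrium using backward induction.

P1 plays R, P2 plays B after L and B after R; Payoff (5, 4)

Work:
Backward induction:
After L: P2 chooses B → P1 gets 2
After R: P2 chooses B → P1 gets 5
P1 chooses R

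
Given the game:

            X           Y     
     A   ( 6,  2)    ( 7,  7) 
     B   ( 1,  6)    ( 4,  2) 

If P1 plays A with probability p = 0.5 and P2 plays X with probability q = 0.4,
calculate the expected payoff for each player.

E[P1] = 4.7, E[P2] = 4.3

Work:
E[P1] = p·q·π₁(A,X) + p·(1-q)·π₁(A,Y) + (1-p)·q·π₁(B,X) + (1-p)·(1-q)·π₁(B,Y)
= 0.5·0.4·6 + 0.5·0.6·7 + 0.5·0.4·1 + 0.5·0.6·4
= 4.7

E[P2] = 4.3 (similar calculation)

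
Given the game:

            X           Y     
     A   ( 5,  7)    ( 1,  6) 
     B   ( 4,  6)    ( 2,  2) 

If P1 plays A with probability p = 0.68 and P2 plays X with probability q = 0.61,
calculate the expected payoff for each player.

E[P1] = 3.3696, E[P2] = 5.9156

Work:
E[P1] = p·q·π₁(A,X) + p·(1-q)·π₁(A,Y) + (1-p)·q·π₁(B,X) + (1-p)·(1-q)·π₁(B,Y)
= 0.68·0.61·5 + 0.68·0.39·1 + 0.32·0.61·4 + 0.32·0.39·2
= 3.3696

E[P2] = 5.9156 (similar calculation)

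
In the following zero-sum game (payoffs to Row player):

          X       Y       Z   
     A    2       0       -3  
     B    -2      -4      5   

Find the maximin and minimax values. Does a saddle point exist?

Maximin = -3, Minimax = 0, Saddle: False

Work:
Row minimums: [-3, -4] → maximin = -3
Column maximums: [2, 0, 5] → minimax = 0
No saddle point (maximin ≠ minimax). Mixed strategy needed.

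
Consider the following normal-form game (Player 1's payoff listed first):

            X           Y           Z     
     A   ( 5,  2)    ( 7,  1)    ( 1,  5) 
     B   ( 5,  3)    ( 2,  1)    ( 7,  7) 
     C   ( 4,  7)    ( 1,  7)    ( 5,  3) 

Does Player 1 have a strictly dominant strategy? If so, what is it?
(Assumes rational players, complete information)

No strictly dominant strategy exists for Player 1

Work:
A strategy strictly dominates another if it gives a strictly higher payoff against every opponent action. Compare each pair of P1's strategies column-by-column:
  A vs B: [5 vs 5, 7 vs 2, 1 vs 7] → A does not strictly dominate B (column X: 5 ≤ 5)
  A vs C: [5 vs 4, 7 vs 1, 1 vs 5] → A does not strictly dominate C (column Z: 1 ≤ 5)
  B vs A: [5 vs 5, 2 vs 7, 7 vs 1] → B does not strictly dominate A (column X: 5 ≤ 5)
  B vs C: [5 vs 4, 2 vs 1, 7 vs 5] → B strictly dominates C
  C vs A: [4 vs 5, 1 vs 7, 5 vs 1] → C does not strictly dominate A (column X: 4 ≤ 5)
  C vs B: [4 vs 5, 1 vs 2, 5 vs 7] → C does not strictly dominate B (column X: 4 ≤ 5)
No single strategy strictly dominates all others → no strictly dominant strategy.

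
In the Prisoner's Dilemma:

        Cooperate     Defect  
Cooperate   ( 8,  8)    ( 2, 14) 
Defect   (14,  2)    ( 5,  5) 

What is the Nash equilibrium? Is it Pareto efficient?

(Defect, Defect) is NE; not Pareto efficient

Work:
Defect dominates Cooperate for both players:
If P2 cooperates: Defect (14) > Cooperate (8)
If P2 defects: Defect (5) > Cooperate (2)
NE: (Defect, Defect) with payoff (5, 5)
But (Cooperate, Cooperate) = (8, 8) Pareto dominates (5, 5)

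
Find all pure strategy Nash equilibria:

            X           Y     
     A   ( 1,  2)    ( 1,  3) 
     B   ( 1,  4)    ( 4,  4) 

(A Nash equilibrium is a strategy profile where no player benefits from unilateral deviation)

Nash equilibrium: (B, X), (B, Y)

Work:
Best responses:
  P1 vs X: payoffs [1, 1] → best response A/B (payoff 1)
  P1 vs Y: payoffs [1, 4] → best response B (payoff 4)
  P2 vs A: payoffs [2, 3] → best response Y (payoff 3)
  P2 vs B: payoffs [4, 4] → best response X/Y (payoff 4)
Mutual best responses: (B,X), (B,Y) → Nash equilibria.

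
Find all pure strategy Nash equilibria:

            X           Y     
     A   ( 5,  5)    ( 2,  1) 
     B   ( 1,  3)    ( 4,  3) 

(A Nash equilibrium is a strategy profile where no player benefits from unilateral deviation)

Nash equilibrium: (A, X), (B, Y)

Work:
Best responses:
  P1 vs X: payoffs [5, 1] → best response A (payoff 5)
  P1 vs Y: payoffs [2, 4] → best response B (payoff 4)
  P2 vs A: payoffs [5, 1] → best response X (payoff 5)
  P2 vs B: payoffs [3, 3] → best response X/Y (payoff 3)
Mutual best responses: (A,X), (B,Y) → Nash equilibria.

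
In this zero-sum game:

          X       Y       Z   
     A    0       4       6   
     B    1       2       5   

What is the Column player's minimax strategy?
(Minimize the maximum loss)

Column should play X, value = 1

Work:
Column player minimizes Row's maximum payoff:
Column X: max payoff to Row = 1
Column Y: max payoff to Row = 4
Column Z: max payoff to Row = 6
Minimum is 1, achieved by column X.
Minimax strategy: X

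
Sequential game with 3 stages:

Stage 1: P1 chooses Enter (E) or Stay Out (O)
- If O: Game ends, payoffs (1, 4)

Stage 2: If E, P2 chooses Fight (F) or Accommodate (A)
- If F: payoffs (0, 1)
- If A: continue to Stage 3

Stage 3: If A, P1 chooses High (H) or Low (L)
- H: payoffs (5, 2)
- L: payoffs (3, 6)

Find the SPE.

SPE: (E, A, H); Outcome (5, 2)

Work:
Stage 3: P1 chooses H (5 vs 3)
Stage 2: P2: F->1, A->2 (anticipating H). Choose A
Stage 1: P1: O->1, E->5 (anticipating A, H). Choose E
SPE path: E -> A -> H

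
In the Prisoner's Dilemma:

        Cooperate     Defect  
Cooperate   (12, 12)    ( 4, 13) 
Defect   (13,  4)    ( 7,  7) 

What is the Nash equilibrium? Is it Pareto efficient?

(Defect, Defect) is NE; not Pareto efficient

Work:
Defect dominates Cooperate for both players:
If P2 cooperates: Defect (13) > Cooperate (12)
If P2 defects: Defect (7) > Cooperate (4)
NE: (Defect, Defect) with payoff (7, 7)
But (Cooperate, Cooperate) = (12, 12) Pareto dominates (7, 7)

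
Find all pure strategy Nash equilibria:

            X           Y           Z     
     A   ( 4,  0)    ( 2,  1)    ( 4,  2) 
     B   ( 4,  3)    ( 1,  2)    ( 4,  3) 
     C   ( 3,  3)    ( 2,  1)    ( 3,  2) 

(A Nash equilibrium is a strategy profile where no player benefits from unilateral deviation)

Nash equilibrium: (A, Z), (B, X), (B, Z)

Work:
Best responses:
  P1 vs X: payoffs [4, 4, 3] → best response A/B (payoff 4)
  P1 vs Y: payoffs [2, 1, 2] → best response A/C (payoff 2)
  P1 vs Z: payoffs [4, 4, 3] → best response A/B (payoff 4)
  P2 vs A: payoffs [0, 1, 2] → best response Z (payoff 2)
  P2 vs B: payoffs [3, 2, 3] → best response X/Z (payoff 3)
  P2 vs C: payoffs [3, 1, 2] → best response X (payoff 3)
Mutual best responses: (A,Z), (B,X), (B,Z) → Nash equilibria.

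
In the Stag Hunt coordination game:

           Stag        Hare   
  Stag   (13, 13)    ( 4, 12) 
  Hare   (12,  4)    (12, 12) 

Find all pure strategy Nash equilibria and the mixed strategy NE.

Pure NE: (Stag, Stag) and (Hare, Hare); Mixed NE: p = 0.8889, q = 0.8889

Work:
Check pure NE:
(Stag, Stag): (13, 13) - no unilateral deviation beneficial
(Hare, Hare): (12, 12) - no unilateral deviation beneficial
Mixed NE: P1 plays Stag with p = 0.8889, P2 plays Stag with q = 0.8889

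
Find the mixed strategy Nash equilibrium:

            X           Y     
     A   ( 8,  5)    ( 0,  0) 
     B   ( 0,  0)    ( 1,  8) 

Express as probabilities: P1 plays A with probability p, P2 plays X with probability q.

p = 0.6154, q = 0.1111

Work:
Find probabilities that make opponent indifferent:
P2 chooses q to make P1 indifferent between A and B
P1 chooses p to make P2 indifferent between X and Y
Mixed NE: P1 plays (A: 0.6154, B: 0.3846), P2 plays (X: 0.1111, Y: 0.8889)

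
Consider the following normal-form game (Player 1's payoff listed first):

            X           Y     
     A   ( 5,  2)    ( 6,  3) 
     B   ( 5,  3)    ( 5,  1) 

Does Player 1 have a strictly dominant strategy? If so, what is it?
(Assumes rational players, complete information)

No strictly dominant strategy exists for Player 1

Work:
A strategy strictly dominates another if it gives a strictly higher payoff against every opponent action. Compare each pair of P1's strategies column-by-column:
  A vs B: [5 vs 5, 6 vs 5] → A does not strictly dominate B (column X: 5 ≤ 5)
  B vs A: [5 vs 5, 5 vs 6] → B does not strictly dominate A (column X: 5 ≤ 5)
No single strategy strictly dominates all others → no strictly dominant strategy.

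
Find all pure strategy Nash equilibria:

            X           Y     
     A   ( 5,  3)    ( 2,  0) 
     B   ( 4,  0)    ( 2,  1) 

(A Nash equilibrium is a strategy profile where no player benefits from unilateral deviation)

Nash equilibrium: (A, X), (B, Y)

Work:
Best responses:
  P1 vs X: payoffs [5, 4] → best response A (payoff 5)
  P1 vs Y: payoffs [2, 2] → best response A/B (payoff 2)
  P2 vs A: payoffs [3, 0] → best response X (payoff 3)
  P2 vs B: payoffs [0, 1] → best response Y (payoff 1)
Mutual best responses: (A,X), (B,Y) → Nash equilibria.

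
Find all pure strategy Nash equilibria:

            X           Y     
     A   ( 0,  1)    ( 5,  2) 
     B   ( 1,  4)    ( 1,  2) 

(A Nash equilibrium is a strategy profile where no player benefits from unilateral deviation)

Nash equilibrium: (A, Y), (B, X)

Work:
Best responses:
  P1 vs X: payoffs [0, 1] → best response B (payoff 1)
  P1 vs Y: payoffs [5, 1] → best response A (payoff 5)
  P2 vs A: payoffs [1, 2] → best response Y (payoff 2)
  P2 vs B: payoffs [4, 2] → best response X (payoff 4)
Mutual best responses: (A,Y), (B,X) → Nash equilibria.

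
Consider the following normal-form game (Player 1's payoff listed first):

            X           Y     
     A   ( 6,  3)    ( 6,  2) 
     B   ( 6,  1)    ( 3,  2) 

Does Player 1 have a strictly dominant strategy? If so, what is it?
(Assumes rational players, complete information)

No strictly dominant strategy exists for Player 1

Work:
A strategy strictly dominates another if it gives a strictly higher payoff against every opponent action. Compare each pair of P1's strategies column-by-column:
  A vs B: [6 vs 6, 6 vs 3] → A does not strictly dominate B (column X: 6 ≤ 6)
  B vs A: [6 vs 6, 3 vs 6] → B does not strictly dominate A (column X: 6 ≤ 6)
No single strategy strictly dominates all others → no strictly dominant strategy.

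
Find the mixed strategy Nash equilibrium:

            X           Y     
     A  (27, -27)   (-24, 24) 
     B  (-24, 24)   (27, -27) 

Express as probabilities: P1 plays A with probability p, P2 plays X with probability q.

p = 0.5, q = 0.5

Work:
Find probabilities that make opponent indifferent:
P2 chooses q to make P1 indifferent between A and B
P1 chooses p to make P2 indifferent between X and Y
Mixed NE: P1 plays (A: 0.5, B: 0.5), P2 plays (X: 0.5, Y: 0.5)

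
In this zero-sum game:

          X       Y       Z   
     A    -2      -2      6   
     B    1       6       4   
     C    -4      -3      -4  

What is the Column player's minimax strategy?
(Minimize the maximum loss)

Column should play X, value = 1

Work:
Column player minimizes Row's maximum payoff:
Column X: max payoff to Row = 1
Column Y: max payoff to Row = 6
Column Z: max payoff to Row = 6
Minimum is 1, achieved by column X.
Minimax strategy: X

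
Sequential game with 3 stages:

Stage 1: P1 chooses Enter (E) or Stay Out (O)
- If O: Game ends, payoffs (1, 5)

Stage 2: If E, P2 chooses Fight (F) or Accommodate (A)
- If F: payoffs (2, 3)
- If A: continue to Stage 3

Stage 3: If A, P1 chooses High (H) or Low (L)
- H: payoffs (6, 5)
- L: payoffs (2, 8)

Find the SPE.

SPE: (E, A, H); Outcome (6, 5)

Work:
Stage 3: P1 chooses H (6 vs 2)
Stage 2: P2: F->3, A->5 (anticipating H). Choose A
Stage 1: P1: O->1, E->6 (anticipating A, H). Choose E
SPE path: E -> A -> H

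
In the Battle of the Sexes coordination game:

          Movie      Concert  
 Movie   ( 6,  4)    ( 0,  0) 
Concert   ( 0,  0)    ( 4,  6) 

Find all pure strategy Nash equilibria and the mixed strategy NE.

Pure NE: (Movie, Movie) and (Concert, Concert); Mixed NE: p = 0.6, q = 0.4

Work:
Check pure NE:
(Movie, Movie): (6, 4) - no unilateral deviation beneficial
(Concert, Concert): (4, 6) - no unilateral deviation beneficial
Mixed NE: P1 plays Movie with p = 0.6, P2 plays Movie with q = 0.4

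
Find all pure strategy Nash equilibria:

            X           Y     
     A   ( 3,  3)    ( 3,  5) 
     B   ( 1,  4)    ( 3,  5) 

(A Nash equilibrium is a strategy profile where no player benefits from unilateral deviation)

Nash equilibrium: (A, Y), (B, Y)

Work:
Best responses:
  P1 vs X: payoffs [3, 1] → best response A (payoff 3)
  P1 vs Y: payoffs [3, 3] → best response A/B (payoff 3)
  P2 vs A: payoffs [3, 5] → best response Y (payoff 5)
  P2 vs B: payoffs [4, 5] → best response Y (payoff 5)
Mutual best responses: (A,Y), (B,Y) → Nash equilibria.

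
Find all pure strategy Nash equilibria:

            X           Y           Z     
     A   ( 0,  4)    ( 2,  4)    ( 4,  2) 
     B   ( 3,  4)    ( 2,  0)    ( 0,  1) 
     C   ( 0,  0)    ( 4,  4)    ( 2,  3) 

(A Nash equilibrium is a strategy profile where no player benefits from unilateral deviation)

Nash equilibrium: (B, X), (C, Y)

Work:
Best responses:
  P1 vs X: payoffs [0, 3, 0] → best response B (payoff 3)
  P1 vs Y: payoffs [2, 2, 4] → best response C (payoff 4)
  P1 vs Z: payoffs [4, 0, 2] → best response A (payoff 4)
  P2 vs A: payoffs [4, 4, 2] → best response X/Y (payoff 4)
  P2 vs B: payoffs [4, 0, 1] → best response X (payoff 4)
  P2 vs C: payoffs [0, 4, 3] → best response Y (payoff 4)
Mutual best responses: (B,X), (C,Y) → Nash equilibria.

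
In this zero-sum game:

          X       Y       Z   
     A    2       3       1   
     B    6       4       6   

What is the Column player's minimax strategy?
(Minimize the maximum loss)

Column should play Y, value = 4

Work:
Column player minimizes Row's maximum payoff:
Column X: max payoff to Row = 6
Column Y: max payoff to Row = 4
Column Z: max payoff to Row = 6
Minimum is 4, achieved by column Y.
Minimax strategy: Y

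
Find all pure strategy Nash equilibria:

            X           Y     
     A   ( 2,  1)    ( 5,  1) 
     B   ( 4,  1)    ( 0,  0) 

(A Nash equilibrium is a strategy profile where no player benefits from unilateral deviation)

Nash equilibrium: (A, Y), (B, X)

Work:
Best responses:
  P1 vs X: payoffs [2, 4] → best response B (payoff 4)
  P1 vs Y: payoffs [5, 0] → best response A (payoff 5)
  P2 vs A: payoffs [1, 1] → best response X/Y (payoff 1)
  P2 vs B: payoffs [1, 0] → best response X (payoff 1)
Mutual best responses: (A,Y), (B,X) → Nash equilibria.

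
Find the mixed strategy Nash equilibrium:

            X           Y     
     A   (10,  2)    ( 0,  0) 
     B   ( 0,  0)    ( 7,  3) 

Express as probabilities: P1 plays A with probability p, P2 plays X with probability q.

p = 0.6, q = 0.4118

Work:
Find probabilities that make opponent indifferent:
P2 chooses q to make P1 indifferent between A and B
P1 chooses p to make P2 indifferent between X and Y
Mixed NE: P1 plays (A: 0.6, B: 0.4), P2 plays (X: 0.4118, Y: 0.5882)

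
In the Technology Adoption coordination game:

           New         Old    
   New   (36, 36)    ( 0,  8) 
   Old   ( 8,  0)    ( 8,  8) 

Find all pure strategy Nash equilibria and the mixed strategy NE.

Pure NE: (New, New) and (Old, Old); Mixed NE: p = 0.2222, q = 0.2222

Work:
Check pure NE:
(New, New): (36, 36) - no unilateral deviation beneficial
(Old, Old): (8, 8) - no unilateral deviation beneficial
Mixed NE: P1 plays New with p = 0.2222, P2 plays New with q = 0.2222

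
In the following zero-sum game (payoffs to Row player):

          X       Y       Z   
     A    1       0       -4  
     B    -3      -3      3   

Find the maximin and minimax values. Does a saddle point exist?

Maximin = -3, Minimax = 0, Saddle: False

Work:
Row minimums: [-4, -3] → maximin = -3
Column maximums: [1, 0, 3] → minimax = 0
No saddle point (maximin ≠ minimax). Mixed strategy needed.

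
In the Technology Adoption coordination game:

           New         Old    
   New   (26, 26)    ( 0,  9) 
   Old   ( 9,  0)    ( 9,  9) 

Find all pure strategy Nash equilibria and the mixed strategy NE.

Pure NE: (New, New) and (Old, Old); Mixed NE: p = 0.3462, q = 0.3462

Work:
Check pure NE:
(New, New): (26, 26) - no unilateral deviation beneficial
(Old, Old): (9, 9) - no unilateral deviation beneficial
Mixed NE: P1 plays New with p = 0.3462, P2 plays New with q = 0.3462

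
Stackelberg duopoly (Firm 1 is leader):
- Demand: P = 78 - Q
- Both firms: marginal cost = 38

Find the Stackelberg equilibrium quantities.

q₁* (leader) = 20.0, q₂* (follower) = 10.0

Work:
Follower's reaction: q₂ = (a - c - q₁)/2
Leader substitutes: π₁ = q₁·(a - q₁ - (a-c-q₁)/2 - c)
FOC: q₁* = (78 - 38)/2 = 20.00
Then: q₂* = (78 - 38 - 20.0)/2 = 10.00
Leader has first-mover advantage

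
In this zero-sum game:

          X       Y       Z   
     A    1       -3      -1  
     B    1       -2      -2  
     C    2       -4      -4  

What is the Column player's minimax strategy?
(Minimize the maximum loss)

Column should play Y, value = -2

Work:
Column player minimizes Row's maximum payoff:
Column X: max payoff to Row = 2
Column Y: max payoff to Row = -2
Column Z: max payoff to Row = -1
Minimum is -2, achieved by column Y.
Minimax strategy: Y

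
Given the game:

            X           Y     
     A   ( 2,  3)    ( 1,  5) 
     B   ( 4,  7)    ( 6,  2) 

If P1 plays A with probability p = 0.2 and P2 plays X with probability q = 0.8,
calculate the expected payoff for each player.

E[P1] = 3.88, E[P2] = 5.48

Work:
E[P1] = p·q·π₁(A,X) + p·(1-q)·π₁(A,Y) + (1-p)·q·π₁(B,X) + (1-p)·(1-q)·π₁(B,Y)
= 0.2·0.8·2 + 0.2·0.2·1 + 0.8·0.8·4 + 0.8·0.2·6
= 3.88

E[P2] = 5.48 (similar calculation)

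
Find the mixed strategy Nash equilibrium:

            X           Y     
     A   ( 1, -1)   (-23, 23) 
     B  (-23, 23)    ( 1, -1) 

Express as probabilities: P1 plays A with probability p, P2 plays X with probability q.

p = 0.5, q = 0.5

Work:
Find probabilities that make opponent indifferent:
P2 chooses q to make P1 indifferent between A and B
P1 chooses p to make P2 indifferent between X and Y
Mixed NE: P1 plays (A: 0.5, B: 0.5), P2 plays (X: 0.5, Y: 0.5)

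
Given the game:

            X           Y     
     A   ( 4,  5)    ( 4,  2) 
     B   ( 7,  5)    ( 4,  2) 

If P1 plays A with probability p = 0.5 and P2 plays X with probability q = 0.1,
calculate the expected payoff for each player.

E[P1] = 4.15, E[P2] = 2.3

Work:
E[P1] = p·q·π₁(A,X) + p·(1-q)·π₁(A,Y) + (1-p)·q·π₁(B,X) + (1-p)·(1-q)·π₁(B,Y)
= 0.5·0.1·4 + 0.5·0.9·4 + 0.5·0.1·7 + 0.5·0.9·4
= 4.15

E[P2] = 2.3 (similar calculation)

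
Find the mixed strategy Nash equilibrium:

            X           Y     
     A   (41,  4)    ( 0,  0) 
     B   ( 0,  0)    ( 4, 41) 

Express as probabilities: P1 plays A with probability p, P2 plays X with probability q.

p = 0.9111, q = 0.0889

Work:
Find probabilities that make opponent indifferent:
P2 chooses q to make P1 indifferent between A and B
P1 chooses p to make P2 indifferent between X and Y
Mixed NE: P1 plays (A: 0.9111, B: 0.0889), P2 plays (X: 0.0889, Y: 0.9111)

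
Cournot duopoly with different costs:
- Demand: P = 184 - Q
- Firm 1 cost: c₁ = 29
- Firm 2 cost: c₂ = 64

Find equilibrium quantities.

q₁* = 63.33, q₂* = 28.33

Work:
Reaction: q₁ = (184 - 29 - q₂)/2
Reaction: q₂ = (184 - 64 - q₁)/2
Solve simultaneously:
q₁* = (184 - 2×29 + 64)/3 = 63.33
q₂* = (184 - 2×64 + 29)/3 = 28.33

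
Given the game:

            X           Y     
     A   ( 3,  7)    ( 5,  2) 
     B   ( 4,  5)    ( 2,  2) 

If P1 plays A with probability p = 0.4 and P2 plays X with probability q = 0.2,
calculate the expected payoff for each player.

E[P1] = 3.28, E[P2] = 2.76

Work:
E[P1] = p·q·π₁(A,X) + p·(1-q)·π₁(A,Y) + (1-p)·q·π₁(B,X) + (1-p)·(1-q)·π₁(B,Y)
= 0.4·0.2·3 + 0.4·0.8·5 + 0.6·0.2·4 + 0.6·0.8·2
= 3.28

E[P2] = 2.76 (similar calculation)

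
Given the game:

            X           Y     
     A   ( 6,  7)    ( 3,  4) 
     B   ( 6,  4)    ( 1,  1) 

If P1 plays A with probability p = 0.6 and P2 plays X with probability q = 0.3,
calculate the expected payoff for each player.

E[P1] = 3.34, E[P2] = 3.7

Work:
E[P1] = p·q·π₁(A,X) + p·(1-q)·π₁(A,Y) + (1-p)·q·π₁(B,X) + (1-p)·(1-q)·π₁(B,Y)
= 0.6·0.3·6 + 0.6·0.7·3 + 0.4·0.3·6 + 0.4·0.7·1
= 3.34

E[P2] = 3.7 (similar calculation)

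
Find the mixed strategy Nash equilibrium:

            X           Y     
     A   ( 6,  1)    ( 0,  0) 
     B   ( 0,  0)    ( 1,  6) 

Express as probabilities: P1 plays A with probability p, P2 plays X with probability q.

p = 0.8571, q = 0.1429

Work:
Find probabilities that make opponent indifferent:
P2 chooses q to make P1 indifferent between A and B
P1 chooses p to make P2 indifferent between X and Y
Mixed NE: P1 plays (A: 0.8571, B: 0.1429), P2 plays (X: 0.1429, Y: 0.8571)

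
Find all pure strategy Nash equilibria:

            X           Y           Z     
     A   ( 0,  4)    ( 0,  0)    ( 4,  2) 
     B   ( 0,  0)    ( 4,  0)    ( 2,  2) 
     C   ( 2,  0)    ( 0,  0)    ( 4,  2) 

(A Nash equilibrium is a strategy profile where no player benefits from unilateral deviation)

Nash equilibrium: (C, Z)

Work:
Best responses:
  P1 vs X: payoffs [0, 0, 2] → best response C (payoff 2)
  P1 vs Y: payoffs [0, 4, 0] → best response B (payoff 4)
  P1 vs Z: payoffs [4, 2, 4] → best response A/C (payoff 4)
  P2 vs A: payoffs [4, 0, 2] → best response X (payoff 4)
  P2 vs B: payoffs [0, 0, 2] → best response Z (payoff 2)
  P2 vs C: payoffs [0, 0, 2] → best response Z (payoff 2)
Mutual best responses: (C,Z) → Nash equilibria.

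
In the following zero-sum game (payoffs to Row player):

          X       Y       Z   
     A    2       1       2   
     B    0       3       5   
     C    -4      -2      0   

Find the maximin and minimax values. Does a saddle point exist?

Maximin = 1, Minimax = 2, Saddle: False

Work:
Row minimums: [1, 0, -4] → maximin = 1
Column maximums: [2, 3, 5] → minimax = 2
No saddle point (maximin ≠ minimax). Mixed strategy needed.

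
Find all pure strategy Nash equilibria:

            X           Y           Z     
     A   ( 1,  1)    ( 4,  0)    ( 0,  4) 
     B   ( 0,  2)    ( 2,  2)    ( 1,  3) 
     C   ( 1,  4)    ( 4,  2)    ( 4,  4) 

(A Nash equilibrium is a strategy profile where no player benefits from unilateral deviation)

Nash equilibrium: (C, X), (C, Z)

Work:
Best responses:
  P1 vs X: payoffs [1, 0, 1] → best response A/C (payoff 1)
  P1 vs Y: payoffs [4, 2, 4] → best response A/C (payoff 4)
  P1 vs Z: payoffs [0, 1, 4] → best response C (payoff 4)
  P2 vs A: payoffs [1, 0, 4] → best response Z (payoff 4)
  P2 vs B: payoffs [2, 2, 3] → best response Z (payoff 3)
  P2 vs C: payoffs [4, 2, 4] → best response X/Z (payoff 4)
Mutual best responses: (C,X), (C,Z) → Nash equilibria.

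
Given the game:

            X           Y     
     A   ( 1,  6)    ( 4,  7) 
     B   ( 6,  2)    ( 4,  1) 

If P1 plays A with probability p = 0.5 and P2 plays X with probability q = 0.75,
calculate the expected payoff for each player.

E[P1] = 3.625, E[P2] = 4.0

Work:
E[P1] = p·q·π₁(A,X) + p·(1-q)·π₁(A,Y) + (1-p)·q·π₁(B,X) + (1-p)·(1-q)·π₁(B,Y)
= 0.5·0.75·1 + 0.5·0.25·4 + 0.5·0.75·6 + 0.5·0.25·4
= 3.625

E[P2] = 4.0 (similar calculation)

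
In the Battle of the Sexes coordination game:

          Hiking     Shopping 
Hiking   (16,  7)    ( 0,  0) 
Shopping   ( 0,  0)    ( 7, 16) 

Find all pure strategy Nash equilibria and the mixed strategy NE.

Pure NE: (Hiking, Hiking) and (Shopping, Shopping); Mixed NE: p = 0.6957, q = 0.3043

Work:
Check pure NE:
(Hiking, Hiking): (16, 7) - no unilateral deviation beneficial
(Shopping, Shopping): (7, 16) - no unilateral deviation beneficial
Mixed NE: P1 plays Hiking with p = 0.6957, P2 plays Hiking with q = 0.3043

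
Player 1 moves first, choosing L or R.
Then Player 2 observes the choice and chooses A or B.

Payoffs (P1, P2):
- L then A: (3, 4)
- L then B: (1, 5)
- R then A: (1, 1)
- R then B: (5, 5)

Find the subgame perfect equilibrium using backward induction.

P1 plays R, P2 plays B after L and B after R; Payoff (5, 5)

Work:
Backward induction:
After L: P2 chooses B → P1 gets 1
After R: P2 chooses B → P1 gets 5
P1 chooses R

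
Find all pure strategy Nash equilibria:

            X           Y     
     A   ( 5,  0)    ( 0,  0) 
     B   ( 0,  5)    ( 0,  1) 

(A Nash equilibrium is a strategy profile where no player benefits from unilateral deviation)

Nash equilibrium: (A, X), (A, Y)

Work:
Best responses:
  P1 vs X: payoffs [5, 0] → best response A (payoff 5)
  P1 vs Y: payoffs [0, 0] → best response A/B (payoff 0)
  P2 vs A: payoffs [0, 0] → best response X/Y (payoff 0)
  P2 vs B: payoffs [5, 1] → best response X (payoff 5)
Mutual best responses: (A,X), (A,Y) → Nash equilibria.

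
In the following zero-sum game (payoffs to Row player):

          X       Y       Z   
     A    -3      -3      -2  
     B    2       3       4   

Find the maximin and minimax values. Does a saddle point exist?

Maximin = 2, Minimax = 2, Saddle: True

Work:
Row minimums: [-3, 2] → maximin = 2
Column maximums: [2, 3, 4] → minimax = 2
Saddle point exists! Game value = 2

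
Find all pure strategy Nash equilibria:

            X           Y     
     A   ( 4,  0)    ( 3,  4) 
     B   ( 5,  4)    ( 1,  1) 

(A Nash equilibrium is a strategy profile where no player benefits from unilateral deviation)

Nash equilibrium: (A, Y), (B, X)

Work:
Best responses:
  P1 vs X: payoffs [4, 5] → best response B (payoff 5)
  P1 vs Y: payoffs [3, 1] → best response A (payoff 3)
  P2 vs A: payoffs [0, 4] → best response Y (payoff 4)
  P2 vs B: payoffs [4, 1] → best response X (payoff 4)
Mutual best responses: (A,Y), (B,X) → Nash equilibria.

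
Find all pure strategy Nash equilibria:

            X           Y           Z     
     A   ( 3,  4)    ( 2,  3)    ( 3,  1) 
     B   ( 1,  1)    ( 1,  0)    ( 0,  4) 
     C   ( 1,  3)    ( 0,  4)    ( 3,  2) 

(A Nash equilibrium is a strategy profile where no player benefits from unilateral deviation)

Nash equilibrium: (A, X)

Work:
Best responses:
  P1 vs X: payoffs [3, 1, 1] → best response A (payoff 3)
  P1 vs Y: payoffs [2, 1, 0] → best response A (payoff 2)
  P1 vs Z: payoffs [3, 0, 3] → best response A/C (payoff 3)
  P2 vs A: payoffs [4, 3, 1] → best response X (payoff 4)
  P2 vs B: payoffs [1, 0, 4] → best response Z (payoff 4)
  P2 vs C: payoffs [3, 4, 2] → best response Y (payoff 4)
Mutual best responses: (A,X) → Nash equilibria.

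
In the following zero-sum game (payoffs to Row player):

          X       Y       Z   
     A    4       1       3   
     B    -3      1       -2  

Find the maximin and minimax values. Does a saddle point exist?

Maximin = 1, Minimax = 1, Saddle: True

Work:
Row minimums: [1, -3] → maximin = 1
Column maximums: [4, 1, 3] → minimax = 1
Saddle point exists! Game value = 1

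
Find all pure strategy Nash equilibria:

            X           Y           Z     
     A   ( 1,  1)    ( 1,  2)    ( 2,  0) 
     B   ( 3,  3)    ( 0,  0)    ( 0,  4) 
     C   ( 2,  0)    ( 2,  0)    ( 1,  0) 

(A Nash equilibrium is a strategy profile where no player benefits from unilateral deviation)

Nash equilibrium: (C, Y)

Work:
Best responses:
  P1 vs X: payoffs [1, 3, 2] → best response B (payoff 3)
  P1 vs Y: payoffs [1, 0, 2] → best response C (payoff 2)
  P1 vs Z: payoffs [2, 0, 1] → best response A (payoff 2)
  P2 vs A: payoffs [1, 2, 0] → best response Y (payoff 2)
  P2 vs B: payoffs [3, 0, 4] → best response Z (payoff 4)
  P2 vs C: payoffs [0, 0, 0] → best response X/Y/Z (payoff 0)
Mutual best responses: (C,Y) → Nash equilibria.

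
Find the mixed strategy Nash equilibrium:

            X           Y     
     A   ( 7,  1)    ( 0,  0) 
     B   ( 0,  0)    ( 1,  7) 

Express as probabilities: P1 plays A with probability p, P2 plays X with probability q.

p = 0.875, q = 0.125

Work:
Find probabilities that make opponent indifferent:
P2 chooses q to make P1 indifferent between A and B
P1 chooses p to make P2 indifferent between X and Y
Mixed NE: P1 plays (A: 0.875, B: 0.125), P2 plays (X: 0.125, Y: 0.875)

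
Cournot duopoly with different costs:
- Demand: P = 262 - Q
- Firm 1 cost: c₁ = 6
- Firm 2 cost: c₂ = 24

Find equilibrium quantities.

q₁* = 91.33, q₂* = 73.33

Work:
Reaction: q₁ = (262 - 6 - q₂)/2
Reaction: q₂ = (262 - 24 - q₁)/2
Solve simultaneously:
q₁* = (262 - 2×6 + 24)/3 = 91.33
q₂* = (262 - 2×24 + 6)/3 = 73.33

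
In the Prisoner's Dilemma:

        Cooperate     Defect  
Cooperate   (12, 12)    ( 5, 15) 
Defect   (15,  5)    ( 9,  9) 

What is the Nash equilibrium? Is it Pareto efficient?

(Defect, Defect) is NE; not Pareto efficient

Work:
Defect dominates Cooperate for both players:
If P2 cooperates: Defect (15) > Cooperate (12)
If P2 defects: Defect (9) > Cooperate (5)
NE: (Defect, Defect) with payoff (9, 9)
But (Cooperate, Cooperate) = (12, 12) Pareto dominates (9, 9)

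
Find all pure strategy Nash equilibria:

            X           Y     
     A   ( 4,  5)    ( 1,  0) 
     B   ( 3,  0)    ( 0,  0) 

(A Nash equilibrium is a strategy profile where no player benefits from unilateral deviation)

Nash equilibrium: (A, X)

Work:
Best responses:
  P1 vs X: payoffs [4, 3] → best response A (payoff 4)
  P1 vs Y: payoffs [1, 0] → best response A (payoff 1)
  P2 vs A: payoffs [5, 0] → best response X (payoff 5)
  P2 vs B: payoffs [0, 0] → best response X/Y (payoff 0)
Mutual best responses: (A,X) → Nash equilibria.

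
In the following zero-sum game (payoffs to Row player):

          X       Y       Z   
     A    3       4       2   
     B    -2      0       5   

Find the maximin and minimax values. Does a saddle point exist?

Maximin = 2, Minimax = 3, Saddle: False

Work:
Row minimums: [2, -2] → maximin = 2
Column maximums: [3, 4, 5] → minimax = 3
No saddle point (maximin ≠ minimax). Mixed strategy needed.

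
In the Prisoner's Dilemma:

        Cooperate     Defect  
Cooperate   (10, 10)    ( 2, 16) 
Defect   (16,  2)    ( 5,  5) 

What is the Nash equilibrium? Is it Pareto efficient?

(Defect, Defect) is NE; not Pareto efficient

Work:
Defect dominates Cooperate for both players:
If P2 cooperates: Defect (16) > Cooperate (10)
If P2 defects: Defect (5) > Cooperate (2)
NE: (Defect, Defect) with payoff (5, 5)
But (Cooperate, Cooperate) = (10, 10) Pareto dominates (5, 5)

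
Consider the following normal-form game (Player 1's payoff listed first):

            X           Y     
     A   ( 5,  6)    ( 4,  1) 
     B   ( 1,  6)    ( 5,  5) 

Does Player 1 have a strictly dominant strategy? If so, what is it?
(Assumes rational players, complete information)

No strictly dominant strategy exists for Player 1

Work:
A strategy strictly dominates another if it gives a strictly higher payoff against every opponent action. Compare each pair of P1's strategies column-by-column:
  A vs B: [5 vs 1, 4 vs 5] → A does not strictly dominate B (column Y: 4 ≤ 5)
  B vs A: [1 vs 5, 5 vs 4] → B does not strictly dominate A (column X: 1 ≤ 5)
No single strategy strictly dominates all others → no strictly dominant strategy.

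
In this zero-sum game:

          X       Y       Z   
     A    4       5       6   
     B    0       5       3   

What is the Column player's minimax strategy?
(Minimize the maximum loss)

Column should play X, value = 4

Work:
Column player minimizes Row's maximum payoff:
Column X: max payoff to Row = 4
Column Y: max payoff to Row = 5
Column Z: max payoff to Row = 6
Minimum is 4, achieved by column X.
Minimax strategy: X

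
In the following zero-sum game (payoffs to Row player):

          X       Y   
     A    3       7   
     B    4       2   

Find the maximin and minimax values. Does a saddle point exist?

Maximin = 3, Minimax = 4, Saddle: False

Work:
Row minimums: [3, 2] → maximin = 3
Column maximums: [4, 7] → minimax = 4
No saddle point (maximin ≠ minimax). Mixed strategy needed.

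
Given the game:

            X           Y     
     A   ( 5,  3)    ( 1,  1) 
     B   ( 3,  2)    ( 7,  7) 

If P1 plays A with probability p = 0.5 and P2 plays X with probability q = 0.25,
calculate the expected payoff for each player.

E[P1] = 4.0, E[P2] = 3.625

Work:
E[P1] = p·q·π₁(A,X) + p·(1-q)·π₁(A,Y) + (1-p)·q·π₁(B,X) + (1-p)·(1-q)·π₁(B,Y)
= 0.5·0.25·5 + 0.5·0.75·1 + 0.5·0.25·3 + 0.5·0.75·7
= 4.0

E[P2] = 3.625 (similar calculation)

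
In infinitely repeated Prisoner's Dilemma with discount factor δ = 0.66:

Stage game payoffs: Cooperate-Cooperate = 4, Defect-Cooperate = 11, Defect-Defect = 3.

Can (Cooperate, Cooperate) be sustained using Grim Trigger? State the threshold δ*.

δ* = 0.875; since δ = 0.66 < 0.875, cooperation cannot be sustained

Work:
For Grim Trigger:
Cooperate forever: 4/(1-δ)
Defect then punished: 11 + 3·δ/(1-δ)
Need: 4/(1-δ) ≥ 11 + 3·δ/(1-δ)
Solving: δ ≥ (T-R)/(T-P) = (11-4)/(11-3) = 0.875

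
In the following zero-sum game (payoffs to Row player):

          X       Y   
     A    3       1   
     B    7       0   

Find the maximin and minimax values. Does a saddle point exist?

Maximin = 1, Minimax = 1, Saddle: True

Work:
Row minimums: [1, 0] → maximin = 1
Column maximums: [7, 1] → minimax = 1
Saddle point exists! Game value = 1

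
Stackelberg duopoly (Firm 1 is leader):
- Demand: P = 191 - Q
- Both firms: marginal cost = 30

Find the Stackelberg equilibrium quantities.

q₁* (leader) = 80.5, q₂* (follower) = 40.25

Work:
Follower's reaction: q₂ = (a - c - q₁)/2
Leader substitutes: π₁ = q₁·(a - q₁ - (a-c-q₁)/2 - c)
FOC: q₁* = (191 - 30)/2 = 80.50
Then: q₂* = (191 - 30 - 80.5)/2 = 40.25
Leader has first-mover advantage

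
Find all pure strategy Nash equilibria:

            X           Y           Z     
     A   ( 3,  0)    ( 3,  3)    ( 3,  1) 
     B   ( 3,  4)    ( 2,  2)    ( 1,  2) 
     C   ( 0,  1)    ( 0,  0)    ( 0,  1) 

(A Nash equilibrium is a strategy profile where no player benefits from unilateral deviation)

Nash equilibrium: (A, Y), (B, X)

Work:
Best responses:
  P1 vs X: payoffs [3, 3, 0] → best response A/B (payoff 3)
  P1 vs Y: payoffs [3, 2, 0] → best response A (payoff 3)
  P1 vs Z: payoffs [3, 1, 0] → best response A (payoff 3)
  P2 vs A: payoffs [0, 3, 1] → best response Y (payoff 3)
  P2 vs B: payoffs [4, 2, 2] → best response X (payoff 4)
  P2 vs C: payoffs [1, 0, 1] → best response X/Z (payoff 1)
Mutual best responses: (A,Y), (B,X) → Nash equilibria.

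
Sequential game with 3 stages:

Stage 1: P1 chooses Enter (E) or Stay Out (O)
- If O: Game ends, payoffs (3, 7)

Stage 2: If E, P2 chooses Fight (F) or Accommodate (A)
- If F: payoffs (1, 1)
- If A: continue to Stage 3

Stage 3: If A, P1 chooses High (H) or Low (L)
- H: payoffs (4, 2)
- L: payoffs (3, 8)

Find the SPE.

SPE: (E, A, H); Outcome (4, 2)

Work:
Stage 3: P1 chooses H (4 vs 3)
Stage 2: P2: F->1, A->2 (anticipating H). Choose A
Stage 1: P1: O->3, E->4 (anticipating A, H). Choose E
SPE path: E -> A -> H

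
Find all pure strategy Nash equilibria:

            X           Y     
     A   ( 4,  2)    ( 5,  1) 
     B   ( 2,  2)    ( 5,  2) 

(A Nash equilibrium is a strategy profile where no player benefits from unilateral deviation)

Nash equilibrium: (A, X), (B, Y)

Work:
Best responses:
  P1 vs X: payoffs [4, 2] → best response A (payoff 4)
  P1 vs Y: payoffs [5, 5] → best response A/B (payoff 5)
  P2 vs A: payoffs [2, 1] → best response X (payoff 2)
  P2 vs B: payoffs [2, 2] → best response X/Y (payoff 2)
Mutual best responses: (A,X), (B,Y) → Nash equilibria.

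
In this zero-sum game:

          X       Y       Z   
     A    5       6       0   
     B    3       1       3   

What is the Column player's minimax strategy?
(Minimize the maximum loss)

Column should play Z, value = 3

Work:
Column player minimizes Row's maximum payoff:
Column X: max payoff to Row = 5
Column Y: max payoff to Row = 6
Column Z: max payoff to Row = 3
Minimum is 3, achieved by column Z.
Minimax strategy: Z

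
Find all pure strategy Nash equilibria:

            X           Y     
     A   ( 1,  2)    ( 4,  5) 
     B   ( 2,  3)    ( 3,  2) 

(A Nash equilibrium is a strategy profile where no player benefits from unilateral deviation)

Nash equilibrium: (A, Y), (B, X)

Work:
Best responses:
  P1 vs X: payoffs [1, 2] → best response B (payoff 2)
  P1 vs Y: payoffs [4, 3] → best response A (payoff 4)
  P2 vs A: payoffs [2, 5] → best response Y (payoff 5)
  P2 vs B: payoffs [3, 2] → best response X (payoff 3)
Mutual best responses: (A,Y), (B,X) → Nash equilibria.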